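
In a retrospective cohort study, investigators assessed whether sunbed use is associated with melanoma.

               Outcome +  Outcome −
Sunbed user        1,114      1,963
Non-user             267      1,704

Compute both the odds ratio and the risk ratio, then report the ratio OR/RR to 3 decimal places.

Cells: a = 1114, b = 1963, c = 267, d = 1704.
OR = (1114·1704)/(1963·267) = 1898256/524121 = 3.62179
Risk in exposed = 1114/3077 = 0.36204; risk in unexposed = 267/1971 = 0.13546; RR = 2.67259
OR/RR = 3.62179 / 2.67259 = 1.35516
The outcome is not rare, so the OR lies further from 1 than the RR.

1.355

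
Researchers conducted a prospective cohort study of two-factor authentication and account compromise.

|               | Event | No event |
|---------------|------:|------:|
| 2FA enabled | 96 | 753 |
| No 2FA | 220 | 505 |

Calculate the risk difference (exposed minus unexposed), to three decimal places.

-0.190

Cells: a = 96, b = 753, c = 220, d = 505.
Risk in exposed = 96/849 = 0.113074; risk in unexposed = 220/725 = 0.303448.
Risk difference = 0.113074 − 0.303448 = -0.190374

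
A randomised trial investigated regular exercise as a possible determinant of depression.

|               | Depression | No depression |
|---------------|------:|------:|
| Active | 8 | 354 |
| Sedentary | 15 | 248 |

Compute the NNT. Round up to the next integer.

Risk in treated group = 8/362 = 0.02210; risk in control = 15/263 = 0.05703.
Absolute risk reduction = 0.05703 − 0.02210 = 0.03493
NNT = 1 / ARR = 1 / 0.03493 = 28.625 → round up → 29

29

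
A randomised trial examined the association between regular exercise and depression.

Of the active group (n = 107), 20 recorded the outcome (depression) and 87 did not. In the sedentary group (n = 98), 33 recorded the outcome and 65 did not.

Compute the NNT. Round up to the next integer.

7

Risk in treated group = 20/107 = 0.18692; risk in control = 33/98 = 0.33673.
Absolute risk reduction = 0.33673 − 0.18692 = 0.14982
NNT = 1 / ARR = 1 / 0.14982 = 6.675 → round up → 7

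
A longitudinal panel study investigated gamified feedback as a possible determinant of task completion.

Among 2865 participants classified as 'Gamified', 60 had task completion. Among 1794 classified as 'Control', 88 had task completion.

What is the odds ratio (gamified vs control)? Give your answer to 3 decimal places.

From the description: a = 60, b = 2805, c = 88, d = 1706.
OR = (a·d)/(b·c) = (60 × 1706) / (2805 × 88) = 102360 / 246840 = 0.41468
Exposure is associated with lower odds of task completion (OR = 0.41 < 1).

0.415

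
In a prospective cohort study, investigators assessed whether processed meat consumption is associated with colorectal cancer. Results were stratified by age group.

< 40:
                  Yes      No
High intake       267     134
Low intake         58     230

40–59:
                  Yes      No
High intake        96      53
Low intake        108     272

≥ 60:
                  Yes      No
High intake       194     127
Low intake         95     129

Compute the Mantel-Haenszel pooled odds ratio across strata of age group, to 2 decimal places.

4.17

OR_MH = Σ(aᵢdᵢ/nᵢ) / Σ(bᵢcᵢ/nᵢ), where nᵢ is the stratum total.
Stratum 1 (< 40): n = 689; a·d/n = 267·230/689 = 89.1292; b·c/n = 134·58/689 = 11.2801
Stratum 2 (40–59): n = 529; a·d/n = 96·272/529 = 49.3611; b·c/n = 53·108/529 = 10.8204
Stratum 3 (≥ 60): n = 545; a·d/n = 194·129/545 = 45.9193; b·c/n = 127·95/545 = 22.1376
OR_MH = (89.1292 + 49.3611 + 45.9193) / (11.2801 + 10.8204 + 22.1376) = 184.4095 / 44.2381 = 4.16856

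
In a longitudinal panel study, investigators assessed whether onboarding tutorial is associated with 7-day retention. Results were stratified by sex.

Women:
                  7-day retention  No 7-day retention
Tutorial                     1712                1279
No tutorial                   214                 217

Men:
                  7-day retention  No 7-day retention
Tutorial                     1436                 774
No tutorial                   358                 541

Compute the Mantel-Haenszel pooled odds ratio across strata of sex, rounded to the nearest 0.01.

OR_MH = Σ(aᵢdᵢ/nᵢ) / Σ(bᵢcᵢ/nᵢ), where nᵢ is the stratum total.
Stratum 1 (Women): n = 3422; a·d/n = 1712·217/3422 = 108.5634; b·c/n = 1279·214/3422 = 79.9842
Stratum 2 (Men): n = 3109; a·d/n = 1436·541/3109 = 249.8797; b·c/n = 774·358/3109 = 89.1258
OR_MH = (108.5634 + 249.8797) / (79.9842 + 89.1258) = 358.4431 / 169.1100 = 2.11959

2.12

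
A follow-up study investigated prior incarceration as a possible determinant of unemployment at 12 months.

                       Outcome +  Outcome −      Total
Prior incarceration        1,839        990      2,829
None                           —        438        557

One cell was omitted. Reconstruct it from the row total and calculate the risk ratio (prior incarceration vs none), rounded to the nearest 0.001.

3.043

The missing cell is in the unexposed row: 557 − 438 = 119.
So a = 1839, b = 990, c = 119, d = 438.
RR = [a/(a+b)] / [c/(c+d)] = (1839/2829) / (119/557) = 0.65005/0.21364 = 3.04269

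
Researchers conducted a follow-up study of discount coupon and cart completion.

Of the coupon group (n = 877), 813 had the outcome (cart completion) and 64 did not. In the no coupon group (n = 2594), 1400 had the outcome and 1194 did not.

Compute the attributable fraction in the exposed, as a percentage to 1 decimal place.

41.8

From the description: a = 813, b = 64, c = 1400, d = 1194.
Risk in exposed = 813/877 = 0.92702; risk in unexposed = 1400/2594 = 0.53971.
RR = 0.92702/0.53971 = 1.71764
AR% = (RR − 1)/RR × 100 = (1.71764 − 1)/1.71764 × 100 = 41.7807%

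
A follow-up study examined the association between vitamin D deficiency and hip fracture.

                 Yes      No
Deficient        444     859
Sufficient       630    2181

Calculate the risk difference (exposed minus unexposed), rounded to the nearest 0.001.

0.117

Cells: a = 444, b = 859, c = 630, d = 2181.
Risk in exposed = 444/1303 = 0.340752; risk in unexposed = 630/2811 = 0.224120.
Risk difference = 0.340752 − 0.224120 = 0.116633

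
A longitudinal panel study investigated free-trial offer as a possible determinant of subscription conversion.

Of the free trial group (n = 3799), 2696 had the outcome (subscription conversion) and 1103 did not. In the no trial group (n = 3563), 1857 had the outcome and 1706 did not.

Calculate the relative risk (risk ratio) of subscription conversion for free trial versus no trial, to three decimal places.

From the description: a = 2696, b = 1103, c = 1857, d = 1706.
Risk in exposed = 2696/3799 = 0.70966; risk in unexposed = 1857/3563 = 0.52119.
RR = 0.70966 / 0.52119 = 1.36162
The risk among the exposed is 1.36 times that among the unexposed.

1.362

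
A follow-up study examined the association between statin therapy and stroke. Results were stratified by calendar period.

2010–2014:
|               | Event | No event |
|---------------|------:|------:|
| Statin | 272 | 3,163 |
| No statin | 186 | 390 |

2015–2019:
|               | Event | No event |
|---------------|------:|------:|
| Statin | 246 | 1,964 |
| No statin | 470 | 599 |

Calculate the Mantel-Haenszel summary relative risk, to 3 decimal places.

RR_MH = Σ(aᵢ·n₀ᵢ/nᵢ) / Σ(cᵢ·n₁ᵢ/nᵢ), with n₁ᵢ = aᵢ+bᵢ (exposed), n₀ᵢ = cᵢ+dᵢ (unexposed), nᵢ = n₁ᵢ+n₀ᵢ.
Stratum 1 (2010–2014): n₁ = 3435, n₀ = 576, n = 4011; a·n₀/n = 272·576/4011 = 39.0606; c·n₁/n = 186·3435/4011 = 159.2895
Stratum 2 (2015–2019): n₁ = 2210, n₀ = 1069, n = 3279; a·n₀/n = 246·1069/3279 = 80.1995; c·n₁/n = 470·2210/3279 = 316.7734
RR_MH = (39.0606 + 80.1995) / (159.2895 + 316.7734) = 119.2600 / 476.0629 = 0.25051

0.251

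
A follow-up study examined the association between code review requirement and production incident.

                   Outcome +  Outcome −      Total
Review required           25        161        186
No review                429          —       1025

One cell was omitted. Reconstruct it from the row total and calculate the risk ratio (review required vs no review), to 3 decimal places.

0.321

The missing cell is in the unexposed row: 1025 − 429 = 596.
So a = 25, b = 161, c = 429, d = 596.
RR = [a/(a+b)] / [c/(c+d)] = (25/186) / (429/1025) = 0.13441/0.41854 = 0.32114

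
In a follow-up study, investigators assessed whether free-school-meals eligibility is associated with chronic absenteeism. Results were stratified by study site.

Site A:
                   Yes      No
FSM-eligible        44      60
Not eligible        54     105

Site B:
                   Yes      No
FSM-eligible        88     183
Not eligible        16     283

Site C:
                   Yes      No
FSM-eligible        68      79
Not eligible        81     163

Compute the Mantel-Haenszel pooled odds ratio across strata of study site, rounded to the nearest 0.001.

2.649

OR_MH = Σ(aᵢdᵢ/nᵢ) / Σ(bᵢcᵢ/nᵢ), where nᵢ is the stratum total.
Stratum 1 (Site A): n = 263; a·d/n = 44·105/263 = 17.5665; b·c/n = 60·54/263 = 12.3194
Stratum 2 (Site B): n = 570; a·d/n = 88·283/570 = 43.6912; b·c/n = 183·16/570 = 5.1368
Stratum 3 (Site C): n = 391; a·d/n = 68·163/391 = 28.3478; b·c/n = 79·81/391 = 16.3657
OR_MH = (17.5665 + 43.6912 + 28.3478) / (12.3194 + 5.1368 + 16.3657) = 89.6056 / 33.8220 = 2.64933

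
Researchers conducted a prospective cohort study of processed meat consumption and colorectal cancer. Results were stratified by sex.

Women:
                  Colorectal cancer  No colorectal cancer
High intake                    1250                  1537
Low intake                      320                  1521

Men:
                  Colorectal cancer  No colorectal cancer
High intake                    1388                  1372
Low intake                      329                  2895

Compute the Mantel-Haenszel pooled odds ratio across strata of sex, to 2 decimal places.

5.96

OR_MH = Σ(aᵢdᵢ/nᵢ) / Σ(bᵢcᵢ/nᵢ), where nᵢ is the stratum total.
Stratum 1 (Women): n = 4628; a·d/n = 1250·1521/4628 = 410.8146; b·c/n = 1537·320/4628 = 106.2748
Stratum 2 (Men): n = 5984; a·d/n = 1388·2895/5984 = 671.5007; b·c/n = 1372·329/5984 = 75.4325
OR_MH = (410.8146 + 671.5007) / (106.2748 + 75.4325) = 1082.3153 / 181.7073 = 5.95637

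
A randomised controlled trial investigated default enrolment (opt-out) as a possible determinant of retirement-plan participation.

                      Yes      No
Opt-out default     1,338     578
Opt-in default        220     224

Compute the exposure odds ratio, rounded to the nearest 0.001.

Cells: a = 1338, b = 578, c = 220, d = 224.
OR = (a·d)/(b·c) = (1338 × 224) / (578 × 220) = 299712 / 127160 = 2.35697
The odds of retirement-plan participation are about 2.36 times as high in the opt-out default group.

2.357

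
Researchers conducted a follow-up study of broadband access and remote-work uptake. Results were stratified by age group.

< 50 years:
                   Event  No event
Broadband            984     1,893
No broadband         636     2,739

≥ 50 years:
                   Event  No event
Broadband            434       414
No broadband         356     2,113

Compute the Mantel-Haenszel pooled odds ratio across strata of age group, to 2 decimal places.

OR_MH = Σ(aᵢdᵢ/nᵢ) / Σ(bᵢcᵢ/nᵢ), where nᵢ is the stratum total.
Stratum 1 (< 50 years): n = 6252; a·d/n = 984·2739/6252 = 431.0902; b·c/n = 1893·636/6252 = 192.5701
Stratum 2 (≥ 50 years): n = 3317; a·d/n = 434·2113/3317 = 276.4673; b·c/n = 414·356/3317 = 44.4329
OR_MH = (431.0902 + 276.4673) / (192.5701 + 44.4329) = 707.5575 / 237.0030 = 2.98544

2.99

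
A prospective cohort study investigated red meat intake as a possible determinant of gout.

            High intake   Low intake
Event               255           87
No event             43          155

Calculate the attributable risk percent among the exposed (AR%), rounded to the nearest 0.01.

57.99

Reading the table with exposure as columns: a = 255 (High intake, case), b = 43 (High intake, non-case), c = 87 (Low intake, case), d = 155.
Risk in exposed = 255/298 = 0.85570; risk in unexposed = 87/242 = 0.35950.
RR = 0.85570/0.35950 = 2.38024
AR% = (RR − 1)/RR × 100 = (2.38024 − 1)/2.38024 × 100 = 57.9874%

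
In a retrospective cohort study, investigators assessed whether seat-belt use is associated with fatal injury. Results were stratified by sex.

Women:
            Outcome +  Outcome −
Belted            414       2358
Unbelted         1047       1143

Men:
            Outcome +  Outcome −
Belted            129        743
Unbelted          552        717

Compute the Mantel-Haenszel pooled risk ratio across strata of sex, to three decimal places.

RR_MH = Σ(aᵢ·n₀ᵢ/nᵢ) / Σ(cᵢ·n₁ᵢ/nᵢ), with n₁ᵢ = aᵢ+bᵢ (exposed), n₀ᵢ = cᵢ+dᵢ (unexposed), nᵢ = n₁ᵢ+n₀ᵢ.
Stratum 1 (Women): n₁ = 2772, n₀ = 2190, n = 4962; a·n₀/n = 414·2190/4962 = 182.7207; c·n₁/n = 1047·2772/4962 = 584.9021
Stratum 2 (Men): n₁ = 872, n₀ = 1269, n = 2141; a·n₀/n = 129·1269/2141 = 76.4601; c·n₁/n = 552·872/2141 = 224.8220
RR_MH = (182.7207 + 76.4601) / (584.9021 + 224.8220) = 259.1807 / 809.7241 = 0.32009

0.320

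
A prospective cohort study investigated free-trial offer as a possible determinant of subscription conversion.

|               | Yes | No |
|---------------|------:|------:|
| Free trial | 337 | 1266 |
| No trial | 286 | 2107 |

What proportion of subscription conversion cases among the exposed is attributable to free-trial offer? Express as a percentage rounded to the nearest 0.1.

Cells: a = 337, b = 1266, c = 286, d = 2107.
Risk in exposed = 337/1603 = 0.21023; risk in unexposed = 286/2393 = 0.11952.
RR = 0.21023/0.11952 = 1.75903
AR% = (RR − 1)/RR × 100 = (1.75903 − 1)/1.75903 × 100 = 43.1505%

43.2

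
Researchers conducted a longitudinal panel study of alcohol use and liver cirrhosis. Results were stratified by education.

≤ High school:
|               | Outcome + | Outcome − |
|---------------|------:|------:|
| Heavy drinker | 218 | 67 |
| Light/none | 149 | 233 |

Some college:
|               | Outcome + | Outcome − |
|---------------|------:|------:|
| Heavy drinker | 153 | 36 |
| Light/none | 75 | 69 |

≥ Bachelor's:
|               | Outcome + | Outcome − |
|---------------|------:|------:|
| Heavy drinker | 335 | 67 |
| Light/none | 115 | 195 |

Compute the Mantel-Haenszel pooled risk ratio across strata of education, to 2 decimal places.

1.97

RR_MH = Σ(aᵢ·n₀ᵢ/nᵢ) / Σ(cᵢ·n₁ᵢ/nᵢ), with n₁ᵢ = aᵢ+bᵢ (exposed), n₀ᵢ = cᵢ+dᵢ (unexposed), nᵢ = n₁ᵢ+n₀ᵢ.
Stratum 1 (≤ High school): n₁ = 285, n₀ = 382, n = 667; a·n₀/n = 218·382/667 = 124.8516; c·n₁/n = 149·285/667 = 63.6657
Stratum 2 (Some college): n₁ = 189, n₀ = 144, n = 333; a·n₀/n = 153·144/333 = 66.1622; c·n₁/n = 75·189/333 = 42.5676
Stratum 3 (≥ Bachelor's): n₁ = 402, n₀ = 310, n = 712; a·n₀/n = 335·310/712 = 145.8567; c·n₁/n = 115·402/712 = 64.9298
RR_MH = (124.8516 + 66.1622 + 145.8567) / (63.6657 + 42.5676 + 64.9298) = 336.8705 / 171.1630 = 1.96813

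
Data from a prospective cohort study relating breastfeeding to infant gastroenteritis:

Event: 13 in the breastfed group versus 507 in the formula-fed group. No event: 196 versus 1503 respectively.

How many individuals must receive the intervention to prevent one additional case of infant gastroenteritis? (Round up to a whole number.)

6

Risk in treated group = 13/209 = 0.06220; risk in control = 507/2010 = 0.25224.
Absolute risk reduction = 0.25224 − 0.06220 = 0.19004
NNT = 1 / ARR = 1 / 0.19004 = 5.262 → round up → 6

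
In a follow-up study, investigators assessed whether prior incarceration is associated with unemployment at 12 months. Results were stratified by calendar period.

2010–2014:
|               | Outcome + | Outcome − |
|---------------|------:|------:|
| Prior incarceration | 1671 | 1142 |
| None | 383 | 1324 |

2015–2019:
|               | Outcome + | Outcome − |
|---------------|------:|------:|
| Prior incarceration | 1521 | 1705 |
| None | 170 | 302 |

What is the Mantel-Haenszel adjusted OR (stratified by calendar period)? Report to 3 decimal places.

OR_MH = Σ(aᵢdᵢ/nᵢ) / Σ(bᵢcᵢ/nᵢ), where nᵢ is the stratum total.
Stratum 1 (2010–2014): n = 4520; a·d/n = 1671·1324/4520 = 489.4699; b·c/n = 1142·383/4520 = 96.7668
Stratum 2 (2015–2019): n = 3698; a·d/n = 1521·302/3698 = 124.2136; b·c/n = 1705·170/3698 = 78.3802
OR_MH = (489.4699 + 124.2136) / (96.7668 + 78.3802) = 613.6835 / 175.1470 = 3.50382

3.504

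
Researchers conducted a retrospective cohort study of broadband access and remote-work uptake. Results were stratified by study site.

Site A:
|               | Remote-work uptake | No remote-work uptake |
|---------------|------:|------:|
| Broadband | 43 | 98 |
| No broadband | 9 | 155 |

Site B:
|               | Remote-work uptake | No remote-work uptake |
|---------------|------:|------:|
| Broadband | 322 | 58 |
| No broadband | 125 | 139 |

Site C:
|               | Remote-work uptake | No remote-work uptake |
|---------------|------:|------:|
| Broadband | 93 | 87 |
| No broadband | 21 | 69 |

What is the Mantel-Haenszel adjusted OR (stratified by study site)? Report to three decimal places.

OR_MH = Σ(aᵢdᵢ/nᵢ) / Σ(bᵢcᵢ/nᵢ), where nᵢ is the stratum total.
Stratum 1 (Site A): n = 305; a·d/n = 43·155/305 = 21.8525; b·c/n = 98·9/305 = 2.8918
Stratum 2 (Site B): n = 644; a·d/n = 322·139/644 = 69.5000; b·c/n = 58·125/644 = 11.2578
Stratum 3 (Site C): n = 270; a·d/n = 93·69/270 = 23.7667; b·c/n = 87·21/270 = 6.7667
OR_MH = (21.8525 + 69.5000 + 23.7667) / (2.8918 + 11.2578 + 6.7667) = 115.1191 / 20.9162 = 5.50382

5.504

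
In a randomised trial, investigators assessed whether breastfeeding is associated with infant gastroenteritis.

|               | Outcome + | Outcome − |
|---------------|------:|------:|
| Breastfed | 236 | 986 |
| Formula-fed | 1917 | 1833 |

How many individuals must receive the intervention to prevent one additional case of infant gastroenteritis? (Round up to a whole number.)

Risk in treated group = 236/1222 = 0.19313; risk in control = 1917/3750 = 0.51120.
Absolute risk reduction = 0.51120 − 0.19313 = 0.31807
NNT = 1 / ARR = 1 / 0.31807 = 3.144 → round up → 4

4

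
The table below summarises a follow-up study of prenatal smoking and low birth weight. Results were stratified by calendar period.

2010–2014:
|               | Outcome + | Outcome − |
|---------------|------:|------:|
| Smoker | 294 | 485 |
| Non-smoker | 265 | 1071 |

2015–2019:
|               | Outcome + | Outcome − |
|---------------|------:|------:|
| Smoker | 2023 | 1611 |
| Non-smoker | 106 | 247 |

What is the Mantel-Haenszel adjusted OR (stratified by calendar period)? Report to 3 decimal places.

2.647

OR_MH = Σ(aᵢdᵢ/nᵢ) / Σ(bᵢcᵢ/nᵢ), where nᵢ is the stratum total.
Stratum 1 (2010–2014): n = 2115; a·d/n = 294·1071/2115 = 148.8766; b·c/n = 485·265/2115 = 60.7683
Stratum 2 (2015–2019): n = 3987; a·d/n = 2023·247/3987 = 125.3276; b·c/n = 1611·106/3987 = 42.8307
OR_MH = (148.8766 + 125.3276) / (60.7683 + 42.8307) = 274.2042 / 103.5990 = 2.64678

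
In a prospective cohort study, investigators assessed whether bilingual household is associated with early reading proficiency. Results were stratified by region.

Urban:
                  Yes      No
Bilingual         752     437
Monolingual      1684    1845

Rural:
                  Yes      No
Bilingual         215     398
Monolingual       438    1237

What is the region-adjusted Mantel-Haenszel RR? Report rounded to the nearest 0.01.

1.33

RR_MH = Σ(aᵢ·n₀ᵢ/nᵢ) / Σ(cᵢ·n₁ᵢ/nᵢ), with n₁ᵢ = aᵢ+bᵢ (exposed), n₀ᵢ = cᵢ+dᵢ (unexposed), nᵢ = n₁ᵢ+n₀ᵢ.
Stratum 1 (Urban): n₁ = 1189, n₀ = 3529, n = 4718; a·n₀/n = 752·3529/4718 = 562.4858; c·n₁/n = 1684·1189/4718 = 424.3908
Stratum 2 (Rural): n₁ = 613, n₀ = 1675, n = 2288; a·n₀/n = 215·1675/2288 = 157.3973; c·n₁/n = 438·613/2288 = 117.3488
RR_MH = (562.4858 + 157.3973) / (424.3908 + 117.3488) = 719.8831 / 541.7396 = 1.32884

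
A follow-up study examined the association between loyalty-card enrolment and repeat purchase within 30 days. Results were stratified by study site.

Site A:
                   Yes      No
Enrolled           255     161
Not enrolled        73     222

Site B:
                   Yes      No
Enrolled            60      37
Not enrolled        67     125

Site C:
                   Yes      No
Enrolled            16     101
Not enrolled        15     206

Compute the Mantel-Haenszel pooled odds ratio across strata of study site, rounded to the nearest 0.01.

OR_MH = Σ(aᵢdᵢ/nᵢ) / Σ(bᵢcᵢ/nᵢ), where nᵢ is the stratum total.
Stratum 1 (Site A): n = 711; a·d/n = 255·222/711 = 79.6203; b·c/n = 161·73/711 = 16.5302
Stratum 2 (Site B): n = 289; a·d/n = 60·125/289 = 25.9516; b·c/n = 37·67/289 = 8.5779
Stratum 3 (Site C): n = 338; a·d/n = 16·206/338 = 9.7515; b·c/n = 101·15/338 = 4.4822
OR_MH = (79.6203 + 25.9516 + 9.7515) / (16.5302 + 8.5779 + 4.4822) = 115.3233 / 29.5903 = 3.89733

3.90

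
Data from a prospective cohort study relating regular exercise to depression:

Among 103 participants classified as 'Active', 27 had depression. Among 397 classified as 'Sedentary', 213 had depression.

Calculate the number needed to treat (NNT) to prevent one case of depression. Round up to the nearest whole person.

4

Risk in treated group = 27/103 = 0.26214; risk in control = 213/397 = 0.53652.
Absolute risk reduction = 0.53652 − 0.26214 = 0.27439
NNT = 1 / ARR = 1 / 0.27439 = 3.644 → round up → 4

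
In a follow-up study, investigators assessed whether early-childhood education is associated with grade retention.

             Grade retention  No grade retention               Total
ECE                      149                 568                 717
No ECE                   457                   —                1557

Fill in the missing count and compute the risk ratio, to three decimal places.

0.708

The missing cell is in the unexposed row: 1557 − 457 = 1100.
So a = 149, b = 568, c = 457, d = 1100.
RR = [a/(a+b)] / [c/(c+d)] = (149/717) / (457/1557) = 0.20781/0.29351 = 0.70801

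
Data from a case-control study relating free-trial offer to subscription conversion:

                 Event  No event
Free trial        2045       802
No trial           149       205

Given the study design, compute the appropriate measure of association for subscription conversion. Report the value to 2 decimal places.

Cells: a = 2045, b = 802, c = 149, d = 205.
This is a case-control study: participants were sampled on outcome status, so risks in the source population cannot be estimated directly — relative risk is not valid here. The odds ratio is the appropriate measure.
OR = (a·d)/(b·c) = (2045 × 205) / (802 × 149) = 419225 / 119498 = 3.50822

3.51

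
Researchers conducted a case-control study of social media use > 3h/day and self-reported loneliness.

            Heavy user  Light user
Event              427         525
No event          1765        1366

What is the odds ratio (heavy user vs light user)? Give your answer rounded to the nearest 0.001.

Reading the table with exposure as columns: a = 427 (Heavy user, case), b = 1765 (Heavy user, non-case), c = 525 (Light user, case), d = 1366.
OR = (a·d)/(b·c) = (427 × 1366) / (1765 × 525) = 583282 / 926625 = 0.62947
Exposure is associated with lower odds of self-reported loneliness (OR = 0.63 < 1).

0.629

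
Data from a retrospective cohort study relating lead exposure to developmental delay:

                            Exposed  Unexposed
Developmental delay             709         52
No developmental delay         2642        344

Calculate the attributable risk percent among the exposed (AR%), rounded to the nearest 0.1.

37.9

Reading the table with exposure as columns: a = 709 (Exposed, case), b = 2642 (Exposed, non-case), c = 52 (Unexposed, case), d = 344.
Risk in exposed = 709/3351 = 0.21158; risk in unexposed = 52/396 = 0.13131.
RR = 0.21158/0.13131 = 1.61125
AR% = (RR − 1)/RR × 100 = (1.61125 − 1)/1.61125 × 100 = 37.9365%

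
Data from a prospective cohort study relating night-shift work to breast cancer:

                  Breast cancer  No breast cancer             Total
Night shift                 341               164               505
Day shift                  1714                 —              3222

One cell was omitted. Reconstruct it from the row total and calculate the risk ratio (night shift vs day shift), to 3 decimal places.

1.269

The missing cell is in the unexposed row: 3222 − 1714 = 1508.
So a = 341, b = 164, c = 1714, d = 1508.
RR = [a/(a+b)] / [c/(c+d)] = (341/505) / (1714/3222) = 0.67525/0.53197 = 1.26934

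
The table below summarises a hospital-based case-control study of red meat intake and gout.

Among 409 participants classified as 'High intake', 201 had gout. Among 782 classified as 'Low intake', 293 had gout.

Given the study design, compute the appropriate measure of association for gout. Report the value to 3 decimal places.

1.613

From the description: a = 201, b = 208, c = 293, d = 489.
This is a hospital-based case-control study: participants were sampled on outcome status, so risks in the source population cannot be estimated directly — relative risk is not valid here. The odds ratio is the appropriate measure.
OR = (a·d)/(b·c) = (201 × 489) / (208 × 293) = 98289 / 60944 = 1.61278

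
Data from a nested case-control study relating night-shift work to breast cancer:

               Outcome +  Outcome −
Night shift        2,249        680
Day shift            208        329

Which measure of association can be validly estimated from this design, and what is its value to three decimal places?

Cells: a = 2249, b = 680, c = 208, d = 329.
This is a nested case-control study: participants were sampled on outcome status, so risks in the source population cannot be estimated directly — relative risk is not valid here. The odds ratio is the appropriate measure.
OR = (a·d)/(b·c) = (2249 × 329) / (680 × 208) = 739921 / 141440 = 5.23134

5.231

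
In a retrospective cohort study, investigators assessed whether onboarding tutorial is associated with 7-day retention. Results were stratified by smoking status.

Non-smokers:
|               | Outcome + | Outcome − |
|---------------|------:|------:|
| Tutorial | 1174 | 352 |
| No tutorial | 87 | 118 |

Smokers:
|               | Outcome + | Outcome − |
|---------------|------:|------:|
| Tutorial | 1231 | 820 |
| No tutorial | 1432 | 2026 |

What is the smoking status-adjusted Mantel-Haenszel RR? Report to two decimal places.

RR_MH = Σ(aᵢ·n₀ᵢ/nᵢ) / Σ(cᵢ·n₁ᵢ/nᵢ), with n₁ᵢ = aᵢ+bᵢ (exposed), n₀ᵢ = cᵢ+dᵢ (unexposed), nᵢ = n₁ᵢ+n₀ᵢ.
Stratum 1 (Non-smokers): n₁ = 1526, n₀ = 205, n = 1731; a·n₀/n = 1174·205/1731 = 139.0352; c·n₁/n = 87·1526/1731 = 76.6967
Stratum 2 (Smokers): n₁ = 2051, n₀ = 3458, n = 5509; a·n₀/n = 1231·3458/5509 = 772.6989; c·n₁/n = 1432·2051/5509 = 533.1334
RR_MH = (139.0352 + 772.6989) / (76.6967 + 533.1334) = 911.7341 / 609.8301 = 1.49506

1.50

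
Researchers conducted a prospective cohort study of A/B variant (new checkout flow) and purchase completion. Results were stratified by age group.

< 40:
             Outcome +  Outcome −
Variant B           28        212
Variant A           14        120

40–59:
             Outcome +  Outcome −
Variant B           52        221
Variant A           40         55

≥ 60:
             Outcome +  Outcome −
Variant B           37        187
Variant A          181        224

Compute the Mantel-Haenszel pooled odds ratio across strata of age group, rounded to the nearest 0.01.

OR_MH = Σ(aᵢdᵢ/nᵢ) / Σ(bᵢcᵢ/nᵢ), where nᵢ is the stratum total.
Stratum 1 (< 40): n = 374; a·d/n = 28·120/374 = 8.9840; b·c/n = 212·14/374 = 7.9358
Stratum 2 (40–59): n = 368; a·d/n = 52·55/368 = 7.7717; b·c/n = 221·40/368 = 24.0217
Stratum 3 (≥ 60): n = 629; a·d/n = 37·224/629 = 13.1765; b·c/n = 187·181/629 = 53.8108
OR_MH = (8.9840 + 7.7717 + 13.1765) / (7.9358 + 24.0217 + 53.8108) = 29.9322 / 85.7684 = 0.34899

0.35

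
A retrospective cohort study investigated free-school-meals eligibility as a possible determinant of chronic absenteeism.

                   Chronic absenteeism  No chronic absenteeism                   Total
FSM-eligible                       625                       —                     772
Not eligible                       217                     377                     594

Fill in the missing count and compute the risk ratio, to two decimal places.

2.22

The missing cell is in the exposed row: 772 − 625 = 147.
So a = 625, b = 147, c = 217, d = 377.
RR = [a/(a+b)] / [c/(c+d)] = (625/772) / (217/594) = 0.80959/0.36532 = 2.21610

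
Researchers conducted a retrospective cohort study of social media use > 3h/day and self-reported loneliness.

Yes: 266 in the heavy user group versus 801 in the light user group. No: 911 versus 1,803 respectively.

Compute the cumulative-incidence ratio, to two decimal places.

0.73

From the description: a = 266, b = 911, c = 801, d = 1803.
Risk in exposed = 266/1177 = 0.22600; risk in unexposed = 801/2604 = 0.30760.
RR = 0.22600 / 0.30760 = 0.73471
The risk is 27% lower among the exposed than among the unexposed.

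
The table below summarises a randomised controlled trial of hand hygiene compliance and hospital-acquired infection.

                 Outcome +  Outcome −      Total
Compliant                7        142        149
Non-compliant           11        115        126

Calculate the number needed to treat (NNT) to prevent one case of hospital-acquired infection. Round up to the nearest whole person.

Risk in treated group = 7/149 = 0.04698; risk in control = 11/126 = 0.08730.
Absolute risk reduction = 0.08730 − 0.04698 = 0.04032
NNT = 1 / ARR = 1 / 0.04032 = 24.801 → round up → 25

25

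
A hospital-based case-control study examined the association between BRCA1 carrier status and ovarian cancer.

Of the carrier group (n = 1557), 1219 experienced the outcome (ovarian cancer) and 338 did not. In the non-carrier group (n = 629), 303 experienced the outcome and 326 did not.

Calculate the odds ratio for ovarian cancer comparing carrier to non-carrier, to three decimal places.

From the description: a = 1219, b = 338, c = 303, d = 326.
OR = (a·d)/(b·c) = (1219 × 326) / (338 × 303) = 397394 / 102414 = 3.88027
The odds of ovarian cancer are about 3.88 times as high in the carrier group.

3.880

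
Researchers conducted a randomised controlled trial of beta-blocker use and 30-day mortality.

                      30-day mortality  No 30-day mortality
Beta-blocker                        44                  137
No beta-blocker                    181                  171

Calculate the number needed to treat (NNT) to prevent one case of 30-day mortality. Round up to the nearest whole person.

4

Risk in treated group = 44/181 = 0.24309; risk in control = 181/352 = 0.51420.
Absolute risk reduction = 0.51420 − 0.24309 = 0.27111
NNT = 1 / ARR = 1 / 0.27111 = 3.689 → round up → 4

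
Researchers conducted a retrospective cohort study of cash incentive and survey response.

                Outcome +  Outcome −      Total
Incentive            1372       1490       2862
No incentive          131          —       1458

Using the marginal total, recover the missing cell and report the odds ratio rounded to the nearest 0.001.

9.328

The missing cell is in the unexposed row: 1458 − 131 = 1327.
So a = 1372, b = 1490, c = 131, d = 1327.
OR = (a·d)/(b·c) = (1372 × 1327) / (1490 × 131) = 1820644 / 195190 = 9.32755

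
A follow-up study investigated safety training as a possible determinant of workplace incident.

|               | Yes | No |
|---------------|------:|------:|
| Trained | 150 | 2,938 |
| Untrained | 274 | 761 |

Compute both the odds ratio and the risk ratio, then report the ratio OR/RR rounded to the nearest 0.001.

Cells: a = 150, b = 2938, c = 274, d = 761.
OR = (150·761)/(2938·274) = 114150/805012 = 0.14180
Risk in exposed = 150/3088 = 0.04858; risk in unexposed = 274/1035 = 0.26473; RR = 0.18349
OR/RR = 0.14180 / 0.18349 = 0.77280
The outcome is not rare, so the OR lies further from 1 than the RR.

0.773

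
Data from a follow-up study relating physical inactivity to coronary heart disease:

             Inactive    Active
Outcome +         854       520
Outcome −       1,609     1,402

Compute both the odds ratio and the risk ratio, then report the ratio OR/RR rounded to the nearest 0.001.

1.117

Reading the table with exposure as columns: a = 854 (Inactive, case), b = 1609 (Inactive, non-case), c = 520 (Active, case), d = 1402.
OR = (854·1402)/(1609·520) = 1197308/836680 = 1.43102
Risk in exposed = 854/2463 = 0.34673; risk in unexposed = 520/1922 = 0.27055; RR = 1.28157
OR/RR = 1.43102 / 1.28157 = 1.11661
The outcome is not rare, so the OR lies further from 1 than the RR.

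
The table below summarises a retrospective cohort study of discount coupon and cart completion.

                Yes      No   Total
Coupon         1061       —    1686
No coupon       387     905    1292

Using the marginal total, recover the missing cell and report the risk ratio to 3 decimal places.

The missing cell is in the exposed row: 1686 − 1061 = 625.
So a = 1061, b = 625, c = 387, d = 905.
RR = [a/(a+b)] / [c/(c+d)] = (1061/1686) / (387/1292) = 0.62930/0.29954 = 2.10092

2.101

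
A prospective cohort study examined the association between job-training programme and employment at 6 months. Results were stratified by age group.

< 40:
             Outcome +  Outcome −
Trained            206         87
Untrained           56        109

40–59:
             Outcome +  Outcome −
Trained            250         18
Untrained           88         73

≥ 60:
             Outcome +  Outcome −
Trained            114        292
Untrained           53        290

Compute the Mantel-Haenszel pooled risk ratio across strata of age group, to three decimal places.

RR_MH = Σ(aᵢ·n₀ᵢ/nᵢ) / Σ(cᵢ·n₁ᵢ/nᵢ), with n₁ᵢ = aᵢ+bᵢ (exposed), n₀ᵢ = cᵢ+dᵢ (unexposed), nᵢ = n₁ᵢ+n₀ᵢ.
Stratum 1 (< 40): n₁ = 293, n₀ = 165, n = 458; a·n₀/n = 206·165/458 = 74.2140; c·n₁/n = 56·293/458 = 35.8253
Stratum 2 (40–59): n₁ = 268, n₀ = 161, n = 429; a·n₀/n = 250·161/429 = 93.8228; c·n₁/n = 88·268/429 = 54.9744
Stratum 3 (≥ 60): n₁ = 406, n₀ = 343, n = 749; a·n₀/n = 114·343/749 = 52.2056; c·n₁/n = 53·406/749 = 28.7290
RR_MH = (74.2140 + 93.8228 + 52.2056) / (35.8253 + 54.9744 + 28.7290) = 220.2424 / 119.5287 = 1.84259

1.843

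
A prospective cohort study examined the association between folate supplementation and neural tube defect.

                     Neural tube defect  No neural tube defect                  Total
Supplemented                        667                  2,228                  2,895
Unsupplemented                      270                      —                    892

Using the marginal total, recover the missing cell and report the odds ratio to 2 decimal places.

0.69

The missing cell is in the unexposed row: 892 − 270 = 622.
So a = 667, b = 2228, c = 270, d = 622.
OR = (a·d)/(b·c) = (667 × 622) / (2228 × 270) = 414874 / 601560 = 0.68966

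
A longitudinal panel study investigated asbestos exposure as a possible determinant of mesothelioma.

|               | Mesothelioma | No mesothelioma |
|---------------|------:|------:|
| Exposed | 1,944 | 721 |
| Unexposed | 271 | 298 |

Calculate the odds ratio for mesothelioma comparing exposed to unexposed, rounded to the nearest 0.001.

Cells: a = 1944, b = 721, c = 271, d = 298.
OR = (a·d)/(b·c) = (1944 × 298) / (721 × 271) = 579312 / 195391 = 2.96489
The odds of mesothelioma are about 2.96 times as high in the exposed group.

2.965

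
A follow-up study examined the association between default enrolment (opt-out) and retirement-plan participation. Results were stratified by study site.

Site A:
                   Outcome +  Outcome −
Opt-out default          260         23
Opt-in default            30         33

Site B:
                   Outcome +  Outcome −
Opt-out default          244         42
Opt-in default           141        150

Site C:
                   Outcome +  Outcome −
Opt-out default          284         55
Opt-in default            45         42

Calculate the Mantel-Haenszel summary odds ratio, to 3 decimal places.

6.433

OR_MH = Σ(aᵢdᵢ/nᵢ) / Σ(bᵢcᵢ/nᵢ), where nᵢ is the stratum total.
Stratum 1 (Site A): n = 346; a·d/n = 260·33/346 = 24.7977; b·c/n = 23·30/346 = 1.9942
Stratum 2 (Site B): n = 577; a·d/n = 244·150/577 = 63.4315; b·c/n = 42·141/577 = 10.2634
Stratum 3 (Site C): n = 426; a·d/n = 284·42/426 = 28.0000; b·c/n = 55·45/426 = 5.8099
OR_MH = (24.7977 + 63.4315 + 28.0000) / (1.9942 + 10.2634 + 5.8099) = 116.2292 / 18.0675 = 6.43305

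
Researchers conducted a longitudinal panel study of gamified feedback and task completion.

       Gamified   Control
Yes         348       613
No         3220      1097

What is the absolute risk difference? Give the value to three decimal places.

-0.261

Reading the table with exposure as columns: a = 348 (Gamified, case), b = 3220 (Gamified, non-case), c = 613 (Control, case), d = 1097.
Risk in exposed = 348/3568 = 0.097534; risk in unexposed = 613/1710 = 0.358480.
Risk difference = 0.097534 − 0.358480 = -0.260946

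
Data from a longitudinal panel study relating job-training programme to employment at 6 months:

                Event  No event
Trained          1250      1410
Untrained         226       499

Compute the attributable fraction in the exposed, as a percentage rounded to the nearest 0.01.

Cells: a = 1250, b = 1410, c = 226, d = 499.
Risk in exposed = 1250/2660 = 0.46992; risk in unexposed = 226/725 = 0.31172.
RR = 0.46992/0.31172 = 1.50750
AR% = (RR − 1)/RR × 100 = (1.50750 − 1)/1.50750 × 100 = 33.6651%

33.67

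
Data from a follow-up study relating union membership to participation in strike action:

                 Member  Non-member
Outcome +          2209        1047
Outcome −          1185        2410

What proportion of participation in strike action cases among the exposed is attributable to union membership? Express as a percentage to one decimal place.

Reading the table with exposure as columns: a = 2209 (Member, case), b = 1185 (Member, non-case), c = 1047 (Non-member, case), d = 2410.
Risk in exposed = 2209/3394 = 0.65085; risk in unexposed = 1047/3457 = 0.30286.
RR = 0.65085/0.30286 = 2.14900
AR% = (RR − 1)/RR × 100 = (2.14900 − 1)/2.14900 × 100 = 53.4667%

53.5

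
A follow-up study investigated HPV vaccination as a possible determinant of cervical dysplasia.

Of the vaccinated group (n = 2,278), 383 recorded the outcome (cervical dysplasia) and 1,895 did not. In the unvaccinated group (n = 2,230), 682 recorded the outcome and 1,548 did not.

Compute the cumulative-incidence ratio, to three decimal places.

0.550

From the description: a = 383, b = 1895, c = 682, d = 1548.
Risk in exposed = 383/2278 = 0.16813; risk in unexposed = 682/2230 = 0.30583.
RR = 0.16813 / 0.30583 = 0.54975
The risk is 45% lower among the exposed than among the unexposed.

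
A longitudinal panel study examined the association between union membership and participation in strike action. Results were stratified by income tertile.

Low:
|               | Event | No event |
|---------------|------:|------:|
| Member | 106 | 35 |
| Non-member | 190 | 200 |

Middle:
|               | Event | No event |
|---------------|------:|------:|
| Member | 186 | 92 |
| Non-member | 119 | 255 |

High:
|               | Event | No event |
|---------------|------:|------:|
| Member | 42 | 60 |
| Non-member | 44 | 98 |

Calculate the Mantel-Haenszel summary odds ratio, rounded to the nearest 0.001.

3.228

OR_MH = Σ(aᵢdᵢ/nᵢ) / Σ(bᵢcᵢ/nᵢ), where nᵢ is the stratum total.
Stratum 1 (Low): n = 531; a·d/n = 106·200/531 = 39.9247; b·c/n = 35·190/531 = 12.5235
Stratum 2 (Middle): n = 652; a·d/n = 186·255/652 = 72.7454; b·c/n = 92·119/652 = 16.7914
Stratum 3 (High): n = 244; a·d/n = 42·98/244 = 16.8689; b·c/n = 60·44/244 = 10.8197
OR_MH = (39.9247 + 72.7454 + 16.8689) / (12.5235 + 16.7914 + 10.8197) = 129.5389 / 40.1346 = 3.22761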